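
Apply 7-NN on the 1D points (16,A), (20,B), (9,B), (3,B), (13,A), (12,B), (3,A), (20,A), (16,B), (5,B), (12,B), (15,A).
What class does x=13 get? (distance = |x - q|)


Distances: |16-13|=3, |20-13|=7, |9-13|=4, |3-13|=10, |13-13|=0, |12-13|=1, |3-13|=10, |20-13|=7, |16-13|=3, |5-13|=8, |12-13|=1, |15-13|=2. 7 nearest: (13,A), (12,B), (12,B), (15,A), (16,A), (16,B), (9,B). Counts: {'A': 3, 'B': 4}. Majority class: B.

B


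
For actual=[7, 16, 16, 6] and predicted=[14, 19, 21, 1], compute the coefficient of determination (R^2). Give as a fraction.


Mean(y) = 45/4. SS_res = 108. SS_tot = 363/4. R^2 = 1 - 108/(363/4) = -23/121.

-23/121


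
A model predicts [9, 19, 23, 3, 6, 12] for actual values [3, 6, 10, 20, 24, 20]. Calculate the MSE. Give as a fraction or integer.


MSE = (1/6) * ((3-9)^2=36 + (6-19)^2=169 + (10-23)^2=169 + (20-3)^2=289 + (24-6)^2=324 + (20-12)^2=64). Sum = 1051. MSE = 1051/6.

1051/6


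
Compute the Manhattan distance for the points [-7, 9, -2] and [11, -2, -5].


d = sum of absolute differences: |-7-11|=18 + |9--2|=11 + |-2--5|=3 = 32.

32


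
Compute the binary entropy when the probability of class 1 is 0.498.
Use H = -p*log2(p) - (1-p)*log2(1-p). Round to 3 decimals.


H = -0.498*log2(0.498) - 0.502*log2(0.502) = 1.000.

1.000


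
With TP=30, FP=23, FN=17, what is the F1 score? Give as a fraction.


Precision = 30/53 = 30/53. Recall = 30/47 = 30/47. F1 = 2*P*R/(P+R) = 3/5.

3/5


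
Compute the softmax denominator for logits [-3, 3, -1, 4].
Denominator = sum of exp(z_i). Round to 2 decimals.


Denom = e^-3=0.0498 + e^3=20.0855 + e^-1=0.3679 + e^4=54.5982. Sum = 75.1014, which rounds to 75.10.

75.10


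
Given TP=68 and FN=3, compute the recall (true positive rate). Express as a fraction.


Recall = TP / (TP + FN) = 68 / 71 = 68/71.

68/71


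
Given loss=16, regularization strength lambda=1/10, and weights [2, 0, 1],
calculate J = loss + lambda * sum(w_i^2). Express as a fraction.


L2 sq norm = sum(w^2) = 5. J = 16 + 1/10 * 5 = 33/2.

33/2


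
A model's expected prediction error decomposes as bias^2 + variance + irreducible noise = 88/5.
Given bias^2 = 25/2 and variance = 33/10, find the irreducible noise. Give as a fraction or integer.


Total error = bias^2 + variance + irreducible noise. So irreducible noise = 88/5 - 25/2 - 33/10 = 9/5.

9/5


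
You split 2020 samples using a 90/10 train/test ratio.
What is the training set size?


Test set = 2020 * 10% = 202. Training set = 2020 - 202 = 1818.

1818


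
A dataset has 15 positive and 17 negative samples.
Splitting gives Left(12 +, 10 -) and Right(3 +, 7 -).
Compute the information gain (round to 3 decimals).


H(parent) = 0.9972. H(left) = 0.9940, H(right) = 0.8813. Weighted = (22/32)*0.9940 + (10/32)*0.8813 = 0.9588. IG = 0.9972 - 0.9588 = 0.0384, which rounds to 0.038.

0.038


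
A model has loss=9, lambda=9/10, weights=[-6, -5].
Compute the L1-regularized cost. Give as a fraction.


L1 norm = sum(|w|) = 11. J = 9 + 9/10 * 11 = 189/10.

189/10


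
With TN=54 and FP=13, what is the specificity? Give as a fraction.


Specificity = TN / (TN + FP) = 54 / 67 = 54/67.

54/67


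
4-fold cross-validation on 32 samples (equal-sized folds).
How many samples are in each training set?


Each validation fold has 32/4 = 8 samples. Training set = 32 - 8 = 24.

24


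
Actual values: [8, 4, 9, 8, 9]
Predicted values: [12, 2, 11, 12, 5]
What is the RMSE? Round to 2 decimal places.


MSE = 11.2000. RMSE = sqrt(11.2000) = 3.35.

3.35


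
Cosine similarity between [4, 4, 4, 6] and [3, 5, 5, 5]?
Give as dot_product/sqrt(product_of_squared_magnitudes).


dot = 82. |a|^2 = 84, |b|^2 = 84. cos = 82/sqrt(7056).

82/sqrt(7056)


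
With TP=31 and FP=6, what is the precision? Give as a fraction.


Precision = TP / (TP + FP) = 31 / 37 = 31/37.

31/37


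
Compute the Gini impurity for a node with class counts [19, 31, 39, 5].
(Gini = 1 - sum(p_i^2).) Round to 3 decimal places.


Total = 94. Proportions: 19/94, 31/94, 39/94, 5/94. sum(p_i^2) = 0.3246. Gini = 1 - 0.3246 = 0.6754, which rounds to 0.675.

0.675


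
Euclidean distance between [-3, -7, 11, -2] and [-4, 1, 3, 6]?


d = sqrt(sum of squared differences). (-3--4)^2=1, (-7-1)^2=64, (11-3)^2=64, (-2-6)^2=64. Sum = 193.

sqrt(193)


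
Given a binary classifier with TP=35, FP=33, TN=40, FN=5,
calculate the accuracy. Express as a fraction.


Accuracy = (TP + TN) / (TP + TN + FP + FN) = (35 + 40) / 113 = 75/113.

75/113


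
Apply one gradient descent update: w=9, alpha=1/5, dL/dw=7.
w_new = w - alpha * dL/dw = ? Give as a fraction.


w_new = 9 - 1/5 * 7 = 9 - 7/5 = 38/5.

38/5


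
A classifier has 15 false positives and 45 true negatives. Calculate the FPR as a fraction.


FPR = FP / (FP + TN) = 15 / 60 = 1/4.

1/4


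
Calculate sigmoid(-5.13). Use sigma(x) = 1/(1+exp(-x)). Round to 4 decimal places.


sigma(-5.13) = 1/(1+e^(5.13)) = 1/(1+169.017118) = 1/170.017118 = 0.0059.

0.0059


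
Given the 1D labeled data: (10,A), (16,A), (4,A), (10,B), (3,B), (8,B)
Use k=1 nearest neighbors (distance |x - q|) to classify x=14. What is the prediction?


Distances: |10-14|=4, |16-14|=2, |4-14|=10, |10-14|=4, |3-14|=11, |8-14|=6. 1 nearest: (16,A). Counts: {'A': 1}. Majority class: A.

A


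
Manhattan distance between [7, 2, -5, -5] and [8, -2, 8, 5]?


d = sum of absolute differences: |7-8|=1 + |2--2|=4 + |-5-8|=13 + |-5-5|=10 = 28.

28


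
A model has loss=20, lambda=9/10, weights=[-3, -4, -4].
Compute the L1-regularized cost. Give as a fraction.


L1 norm = sum(|w|) = 11. J = 20 + 9/10 * 11 = 299/10.

299/10


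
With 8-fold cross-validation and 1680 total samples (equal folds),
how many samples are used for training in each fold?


Each validation fold has 1680/8 = 210 samples. Training set = 1680 - 210 = 1470.

1470


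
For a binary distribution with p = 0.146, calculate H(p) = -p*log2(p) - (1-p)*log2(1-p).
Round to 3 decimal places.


H = -0.146*log2(0.146) - 0.854*log2(0.854) = 0.600.

0.600


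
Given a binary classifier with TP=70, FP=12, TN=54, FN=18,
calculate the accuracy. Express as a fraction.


Accuracy = (TP + TN) / (TP + TN + FP + FN) = (70 + 54) / 154 = 62/77.

62/77


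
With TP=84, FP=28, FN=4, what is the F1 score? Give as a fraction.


Precision = 84/112 = 3/4. Recall = 84/88 = 21/22. F1 = 2*P*R/(P+R) = 21/25.

21/25


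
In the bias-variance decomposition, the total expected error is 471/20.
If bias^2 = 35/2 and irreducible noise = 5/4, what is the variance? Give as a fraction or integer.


Total error = bias^2 + variance + irreducible noise. So variance = 471/20 - 35/2 - 5/4 = 24/5.

24/5


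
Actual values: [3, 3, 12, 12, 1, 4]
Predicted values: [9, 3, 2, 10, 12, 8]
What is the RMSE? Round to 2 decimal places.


MSE = 46.1667. RMSE = sqrt(46.1667) = 6.79.

6.79


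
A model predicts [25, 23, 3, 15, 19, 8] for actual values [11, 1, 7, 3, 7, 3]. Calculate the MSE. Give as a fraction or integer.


MSE = (1/6) * ((11-25)^2=196 + (1-23)^2=484 + (7-3)^2=16 + (3-15)^2=144 + (7-19)^2=144 + (3-8)^2=25). Sum = 1009. MSE = 1009/6.

1009/6


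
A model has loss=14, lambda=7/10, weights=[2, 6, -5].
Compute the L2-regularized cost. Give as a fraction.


L2 sq norm = sum(w^2) = 65. J = 14 + 7/10 * 65 = 119/2.

119/2


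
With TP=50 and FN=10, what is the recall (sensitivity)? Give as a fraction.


Recall = TP / (TP + FN) = 50 / 60 = 5/6.

5/6


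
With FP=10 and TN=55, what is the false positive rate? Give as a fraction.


FPR = FP / (FP + TN) = 10 / 65 = 2/13.

2/13


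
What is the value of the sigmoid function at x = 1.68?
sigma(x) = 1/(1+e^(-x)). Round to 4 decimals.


sigma(1.68) = 1/(1+e^(-1.68)) = 1/(1+0.186374) = 1/1.186374 = 0.8429.

0.8429


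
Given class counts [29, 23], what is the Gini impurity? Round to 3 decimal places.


Total = 52. Proportions: 29/52, 23/52. sum(p_i^2) = 0.5067. Gini = 1 - 0.5067 = 0.4933, which rounds to 0.493.

0.493


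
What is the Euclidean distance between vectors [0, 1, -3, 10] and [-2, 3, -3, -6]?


d = sqrt(sum of squared differences). (0--2)^2=4, (1-3)^2=4, (-3--3)^2=0, (10--6)^2=256. Sum = 264.

sqrt(264)


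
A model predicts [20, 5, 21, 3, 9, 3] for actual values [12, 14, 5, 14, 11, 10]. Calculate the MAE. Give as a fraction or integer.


MAE = (1/6) * (|12-20|=8 + |14-5|=9 + |5-21|=16 + |14-3|=11 + |11-9|=2 + |10-3|=7). Sum = 53. MAE = 53/6.

53/6


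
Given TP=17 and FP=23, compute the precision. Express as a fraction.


Precision = TP / (TP + FP) = 17 / 40 = 17/40.

17/40


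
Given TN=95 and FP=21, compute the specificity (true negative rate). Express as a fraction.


Specificity = TN / (TN + FP) = 95 / 116 = 95/116.

95/116


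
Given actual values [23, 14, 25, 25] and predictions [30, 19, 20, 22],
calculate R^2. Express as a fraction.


Mean(y) = 87/4. SS_res = 108. SS_tot = 331/4. R^2 = 1 - 108/(331/4) = -101/331.

-101/331


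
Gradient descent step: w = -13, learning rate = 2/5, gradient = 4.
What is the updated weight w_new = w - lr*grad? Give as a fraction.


w_new = -13 - 2/5 * 4 = -13 - 8/5 = -73/5.

-73/5


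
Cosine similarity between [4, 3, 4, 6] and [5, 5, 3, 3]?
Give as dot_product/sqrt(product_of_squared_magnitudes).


dot = 65. |a|^2 = 77, |b|^2 = 68. cos = 65/sqrt(5236).

65/sqrt(5236)


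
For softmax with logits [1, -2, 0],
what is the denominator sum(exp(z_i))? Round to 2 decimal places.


Denom = e^1=2.7183 + e^-2=0.1353 + e^0=1.0000. Sum = 3.8536, which rounds to 3.85.

3.85


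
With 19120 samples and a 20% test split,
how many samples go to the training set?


Test set = 19120 * 20% = 3824. Training set = 19120 - 3824 = 15296.

15296


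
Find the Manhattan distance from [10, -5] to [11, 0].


d = sum of absolute differences: |10-11|=1 + |-5-0|=5 = 6.

6


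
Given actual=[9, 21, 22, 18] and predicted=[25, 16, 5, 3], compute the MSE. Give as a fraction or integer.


MSE = (1/4) * ((9-25)^2=256 + (21-16)^2=25 + (22-5)^2=289 + (18-3)^2=225). Sum = 795. MSE = 795/4.

795/4


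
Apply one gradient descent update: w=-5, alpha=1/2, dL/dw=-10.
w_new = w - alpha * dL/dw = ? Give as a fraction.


w_new = -5 - 1/2 * -10 = -5 - -5 = 0.

0


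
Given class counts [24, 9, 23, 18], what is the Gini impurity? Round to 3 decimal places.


Total = 74. Proportions: 24/74, 9/74, 23/74, 18/74. sum(p_i^2) = 0.2757. Gini = 1 - 0.2757 = 0.7243, which rounds to 0.724.

0.724


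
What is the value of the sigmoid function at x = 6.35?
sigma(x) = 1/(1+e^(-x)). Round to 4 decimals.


sigma(6.35) = 1/(1+e^(-6.35)) = 1/(1+0.001747) = 1/1.001747 = 0.9983.

0.9983


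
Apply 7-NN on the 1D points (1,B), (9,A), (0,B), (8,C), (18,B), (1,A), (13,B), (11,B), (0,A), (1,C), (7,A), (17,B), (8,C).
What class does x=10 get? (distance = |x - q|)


Distances: |1-10|=9, |9-10|=1, |0-10|=10, |8-10|=2, |18-10|=8, |1-10|=9, |13-10|=3, |11-10|=1, |0-10|=10, |1-10|=9, |7-10|=3, |17-10|=7, |8-10|=2. 7 nearest: (9,A), (11,B), (8,C), (8,C), (7,A), (13,B), (17,B). Counts: {'A': 2, 'B': 3, 'C': 2}. Majority class: B.

B


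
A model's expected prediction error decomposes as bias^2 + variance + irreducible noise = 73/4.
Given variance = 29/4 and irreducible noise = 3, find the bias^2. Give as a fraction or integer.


Total error = bias^2 + variance + irreducible noise. So bias^2 = 73/4 - 29/4 - 3 = 8.

8


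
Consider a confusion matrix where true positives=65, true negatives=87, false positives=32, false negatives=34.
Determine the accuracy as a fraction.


Accuracy = (TP + TN) / (TP + TN + FP + FN) = (65 + 87) / 218 = 76/109.

76/109


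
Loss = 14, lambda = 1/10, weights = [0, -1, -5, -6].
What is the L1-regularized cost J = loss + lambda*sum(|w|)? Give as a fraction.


L1 norm = sum(|w|) = 12. J = 14 + 1/10 * 12 = 76/5.

76/5


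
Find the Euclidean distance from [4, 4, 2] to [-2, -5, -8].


d = sqrt(sum of squared differences). (4--2)^2=36, (4--5)^2=81, (2--8)^2=100. Sum = 217.

sqrt(217)


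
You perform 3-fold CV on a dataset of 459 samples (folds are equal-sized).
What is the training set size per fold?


Each validation fold has 459/3 = 153 samples. Training set = 459 - 153 = 306.

306


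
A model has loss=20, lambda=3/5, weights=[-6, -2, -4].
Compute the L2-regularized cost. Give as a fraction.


L2 sq norm = sum(w^2) = 56. J = 20 + 3/5 * 56 = 268/5.

268/5


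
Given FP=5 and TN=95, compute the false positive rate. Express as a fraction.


FPR = FP / (FP + TN) = 5 / 100 = 1/20.

1/20


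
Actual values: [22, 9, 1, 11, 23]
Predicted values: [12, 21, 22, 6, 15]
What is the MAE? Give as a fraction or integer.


MAE = (1/5) * (|22-12|=10 + |9-21|=12 + |1-22|=21 + |11-6|=5 + |23-15|=8). Sum = 56. MAE = 56/5.

56/5


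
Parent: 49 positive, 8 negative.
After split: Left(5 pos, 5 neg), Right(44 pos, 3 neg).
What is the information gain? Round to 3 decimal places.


H(parent) = 0.5852. H(left) = 1.0000, H(right) = 0.3425. Weighted = (10/57)*1.0000 + (47/57)*0.3425 = 0.4579. IG = 0.5852 - 0.4579 = 0.1273, which rounds to 0.127.

0.127


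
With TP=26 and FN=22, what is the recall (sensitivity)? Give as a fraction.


Recall = TP / (TP + FN) = 26 / 48 = 13/24.

13/24


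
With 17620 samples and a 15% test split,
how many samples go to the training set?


Test set = 17620 * 15% = 2643. Training set = 17620 - 2643 = 14977.

14977


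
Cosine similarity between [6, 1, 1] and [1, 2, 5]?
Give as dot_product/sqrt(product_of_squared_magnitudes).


dot = 13. |a|^2 = 38, |b|^2 = 30. cos = 13/sqrt(1140).

13/sqrt(1140)


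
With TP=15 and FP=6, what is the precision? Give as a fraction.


Precision = TP / (TP + FP) = 15 / 21 = 5/7.

5/7


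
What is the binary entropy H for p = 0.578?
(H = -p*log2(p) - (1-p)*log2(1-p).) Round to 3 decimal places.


H = -0.578*log2(0.578) - 0.422*log2(0.422) = 0.982.

0.982


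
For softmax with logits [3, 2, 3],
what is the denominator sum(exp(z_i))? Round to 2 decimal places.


Denom = e^3=20.0855 + e^2=7.3891 + e^3=20.0855. Sum = 47.5601, which rounds to 47.56.

47.56


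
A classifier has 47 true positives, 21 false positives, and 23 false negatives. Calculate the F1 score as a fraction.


Precision = 47/68 = 47/68. Recall = 47/70 = 47/70. F1 = 2*P*R/(P+R) = 47/69.

47/69


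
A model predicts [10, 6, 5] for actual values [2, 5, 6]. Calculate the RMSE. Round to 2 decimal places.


MSE = 22.0000. RMSE = sqrt(22.0000) = 4.69.

4.69


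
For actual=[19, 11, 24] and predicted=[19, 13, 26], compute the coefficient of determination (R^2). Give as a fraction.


Mean(y) = 18. SS_res = 8. SS_tot = 86. R^2 = 1 - 8/(86) = 39/43.

39/43


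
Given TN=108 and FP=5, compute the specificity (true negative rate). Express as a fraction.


Specificity = TN / (TN + FP) = 108 / 113 = 108/113.

108/113


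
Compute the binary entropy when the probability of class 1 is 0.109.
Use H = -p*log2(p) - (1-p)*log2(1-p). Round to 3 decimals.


H = -0.109*log2(0.109) - 0.891*log2(0.891) = 0.497.

0.497


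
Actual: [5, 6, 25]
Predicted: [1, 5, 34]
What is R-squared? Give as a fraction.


Mean(y) = 12. SS_res = 98. SS_tot = 254. R^2 = 1 - 98/(254) = 78/127.

78/127


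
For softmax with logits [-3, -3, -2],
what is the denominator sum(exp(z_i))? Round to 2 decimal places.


Denom = e^-3=0.0498 + e^-3=0.0498 + e^-2=0.1353. Sum = 0.2349, which rounds to 0.23.

0.23


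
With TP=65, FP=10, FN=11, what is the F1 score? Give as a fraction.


Precision = 65/75 = 13/15. Recall = 65/76 = 65/76. F1 = 2*P*R/(P+R) = 130/151.

130/151


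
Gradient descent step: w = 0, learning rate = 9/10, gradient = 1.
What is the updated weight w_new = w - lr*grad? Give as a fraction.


w_new = 0 - 9/10 * 1 = 0 - 9/10 = -9/10.

-9/10


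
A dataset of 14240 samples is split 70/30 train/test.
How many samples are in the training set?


Test set = 14240 * 30% = 4272. Training set = 14240 - 4272 = 9968.

9968


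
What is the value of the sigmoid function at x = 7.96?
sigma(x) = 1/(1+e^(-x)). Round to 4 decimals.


sigma(7.96) = 1/(1+e^(-7.96)) = 1/(1+0.000349) = 1/1.000349 = 0.9997.

0.9997


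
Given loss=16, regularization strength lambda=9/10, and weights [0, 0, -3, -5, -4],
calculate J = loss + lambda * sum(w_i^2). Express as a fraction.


L2 sq norm = sum(w^2) = 50. J = 16 + 9/10 * 50 = 61.

61


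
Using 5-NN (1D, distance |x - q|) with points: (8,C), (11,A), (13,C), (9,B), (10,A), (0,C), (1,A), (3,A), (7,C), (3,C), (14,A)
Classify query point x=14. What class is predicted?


Distances: |8-14|=6, |11-14|=3, |13-14|=1, |9-14|=5, |10-14|=4, |0-14|=14, |1-14|=13, |3-14|=11, |7-14|=7, |3-14|=11, |14-14|=0. 5 nearest: (14,A), (13,C), (11,A), (10,A), (9,B). Counts: {'A': 3, 'C': 1, 'B': 1}. Majority class: A.

A


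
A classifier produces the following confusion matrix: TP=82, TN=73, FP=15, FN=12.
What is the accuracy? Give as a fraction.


Accuracy = (TP + TN) / (TP + TN + FP + FN) = (82 + 73) / 182 = 155/182.

155/182


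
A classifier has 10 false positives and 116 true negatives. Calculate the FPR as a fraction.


FPR = FP / (FP + TN) = 10 / 126 = 5/63.

5/63


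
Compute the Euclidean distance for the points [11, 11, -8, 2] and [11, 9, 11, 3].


d = sqrt(sum of squared differences). (11-11)^2=0, (11-9)^2=4, (-8-11)^2=361, (2-3)^2=1. Sum = 366.

sqrt(366)


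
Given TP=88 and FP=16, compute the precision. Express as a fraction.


Precision = TP / (TP + FP) = 88 / 104 = 11/13.

11/13


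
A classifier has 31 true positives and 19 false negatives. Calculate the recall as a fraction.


Recall = TP / (TP + FN) = 31 / 50 = 31/50.

31/50


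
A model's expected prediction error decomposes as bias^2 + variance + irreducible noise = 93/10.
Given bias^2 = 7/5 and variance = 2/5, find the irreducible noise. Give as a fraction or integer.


Total error = bias^2 + variance + irreducible noise. So irreducible noise = 93/10 - 7/5 - 2/5 = 15/2.

15/2


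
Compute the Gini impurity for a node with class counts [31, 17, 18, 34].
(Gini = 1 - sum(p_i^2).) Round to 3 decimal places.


Total = 100. Proportions: 31/100, 17/100, 18/100, 34/100. sum(p_i^2) = 0.2730. Gini = 1 - 0.2730 = 0.7270, which rounds to 0.727.

0.727


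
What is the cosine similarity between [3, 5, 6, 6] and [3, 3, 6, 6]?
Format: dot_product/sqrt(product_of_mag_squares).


dot = 96. |a|^2 = 106, |b|^2 = 90. cos = 96/sqrt(9540).

96/sqrt(9540)


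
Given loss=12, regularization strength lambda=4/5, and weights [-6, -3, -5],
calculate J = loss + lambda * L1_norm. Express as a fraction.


L1 norm = sum(|w|) = 14. J = 12 + 4/5 * 14 = 116/5.

116/5


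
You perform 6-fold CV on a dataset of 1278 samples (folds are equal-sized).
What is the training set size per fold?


Each validation fold has 1278/6 = 213 samples. Training set = 1278 - 213 = 1065.

1065


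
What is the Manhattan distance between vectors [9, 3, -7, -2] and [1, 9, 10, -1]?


d = sum of absolute differences: |9-1|=8 + |3-9|=6 + |-7-10|=17 + |-2--1|=1 = 32.

32


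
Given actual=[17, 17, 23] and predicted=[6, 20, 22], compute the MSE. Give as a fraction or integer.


MSE = (1/3) * ((17-6)^2=121 + (17-20)^2=9 + (23-22)^2=1). Sum = 131. MSE = 131/3.

131/3


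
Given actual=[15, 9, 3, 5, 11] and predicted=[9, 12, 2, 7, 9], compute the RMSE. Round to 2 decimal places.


MSE = 10.8000. RMSE = sqrt(10.8000) = 3.29.

3.29


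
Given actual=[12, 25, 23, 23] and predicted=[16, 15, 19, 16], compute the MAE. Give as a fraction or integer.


MAE = (1/4) * (|12-16|=4 + |25-15|=10 + |23-19|=4 + |23-16|=7). Sum = 25. MAE = 25/4.

25/4


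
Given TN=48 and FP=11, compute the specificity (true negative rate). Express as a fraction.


Specificity = TN / (TN + FP) = 48 / 59 = 48/59.

48/59


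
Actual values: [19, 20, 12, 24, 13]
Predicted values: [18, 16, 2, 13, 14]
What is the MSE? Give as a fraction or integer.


MSE = (1/5) * ((19-18)^2=1 + (20-16)^2=16 + (12-2)^2=100 + (24-13)^2=121 + (13-14)^2=1). Sum = 239. MSE = 239/5.

239/5


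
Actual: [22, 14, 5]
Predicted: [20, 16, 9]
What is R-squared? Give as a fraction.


Mean(y) = 41/3. SS_res = 24. SS_tot = 434/3. R^2 = 1 - 24/(434/3) = 181/217.

181/217


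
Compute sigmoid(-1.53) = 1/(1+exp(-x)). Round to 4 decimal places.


sigma(-1.53) = 1/(1+e^(1.53)) = 1/(1+4.618177) = 1/5.618177 = 0.1780.

0.1780


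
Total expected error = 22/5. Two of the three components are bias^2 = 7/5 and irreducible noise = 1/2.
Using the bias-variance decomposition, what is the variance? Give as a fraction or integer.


Total error = bias^2 + variance + irreducible noise. So variance = 22/5 - 7/5 - 1/2 = 5/2.

5/2


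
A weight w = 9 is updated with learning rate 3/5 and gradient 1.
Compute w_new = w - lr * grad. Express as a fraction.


w_new = 9 - 3/5 * 1 = 9 - 3/5 = 42/5.

42/5


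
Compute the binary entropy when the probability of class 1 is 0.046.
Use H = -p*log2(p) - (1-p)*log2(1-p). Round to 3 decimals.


H = -0.046*log2(0.046) - 0.954*log2(0.954) = 0.269.

0.269


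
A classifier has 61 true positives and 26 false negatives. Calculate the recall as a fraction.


Recall = TP / (TP + FN) = 61 / 87 = 61/87.

61/87


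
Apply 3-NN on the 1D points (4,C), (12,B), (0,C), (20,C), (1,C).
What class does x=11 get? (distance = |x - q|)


Distances: |4-11|=7, |12-11|=1, |0-11|=11, |20-11|=9, |1-11|=10. 3 nearest: (12,B), (4,C), (20,C). Counts: {'B': 1, 'C': 2}. Majority class: C.

C


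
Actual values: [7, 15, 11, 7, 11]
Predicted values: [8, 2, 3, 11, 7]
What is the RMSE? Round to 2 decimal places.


MSE = 53.2000. RMSE = sqrt(53.2000) = 7.29.

7.29


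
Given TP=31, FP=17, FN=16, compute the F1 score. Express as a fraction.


Precision = 31/48 = 31/48. Recall = 31/47 = 31/47. F1 = 2*P*R/(P+R) = 62/95.

62/95


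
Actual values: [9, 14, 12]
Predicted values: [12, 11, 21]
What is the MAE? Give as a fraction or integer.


MAE = (1/3) * (|9-12|=3 + |14-11|=3 + |12-21|=9). Sum = 15. MAE = 5.

5


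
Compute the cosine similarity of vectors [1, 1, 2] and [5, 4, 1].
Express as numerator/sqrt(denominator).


dot = 11. |a|^2 = 6, |b|^2 = 42. cos = 11/sqrt(252).

11/sqrt(252)


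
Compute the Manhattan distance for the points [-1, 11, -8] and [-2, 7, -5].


d = sum of absolute differences: |-1--2|=1 + |11-7|=4 + |-8--5|=3 = 8.

8


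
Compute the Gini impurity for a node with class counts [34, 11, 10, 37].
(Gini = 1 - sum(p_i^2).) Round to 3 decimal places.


Total = 92. Proportions: 34/92, 11/92, 10/92, 37/92. sum(p_i^2) = 0.3244. Gini = 1 - 0.3244 = 0.6756, which rounds to 0.676.

0.676


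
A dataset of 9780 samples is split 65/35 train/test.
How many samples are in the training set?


Test set = 9780 * 35% = 3423. Training set = 9780 - 3423 = 6357.

6357


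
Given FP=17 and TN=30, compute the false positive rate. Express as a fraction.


FPR = FP / (FP + TN) = 17 / 47 = 17/47.

17/47


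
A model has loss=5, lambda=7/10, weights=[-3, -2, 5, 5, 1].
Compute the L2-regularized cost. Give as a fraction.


L2 sq norm = sum(w^2) = 64. J = 5 + 7/10 * 64 = 249/5.

249/5


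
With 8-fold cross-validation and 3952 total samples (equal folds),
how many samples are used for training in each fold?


Each validation fold has 3952/8 = 494 samples. Training set = 3952 - 494 = 3458.

3458


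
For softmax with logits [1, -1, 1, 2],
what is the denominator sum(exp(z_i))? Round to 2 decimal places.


Denom = e^1=2.7183 + e^-1=0.3679 + e^1=2.7183 + e^2=7.3891. Sum = 13.1936, which rounds to 13.19.

13.19


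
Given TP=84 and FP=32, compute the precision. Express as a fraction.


Precision = TP / (TP + FP) = 84 / 116 = 21/29.

21/29


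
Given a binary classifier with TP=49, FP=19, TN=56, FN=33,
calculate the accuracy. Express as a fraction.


Accuracy = (TP + TN) / (TP + TN + FP + FN) = (49 + 56) / 157 = 105/157.

105/157


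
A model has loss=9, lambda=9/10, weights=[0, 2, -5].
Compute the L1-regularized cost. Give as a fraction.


L1 norm = sum(|w|) = 7. J = 9 + 9/10 * 7 = 153/10.

153/10


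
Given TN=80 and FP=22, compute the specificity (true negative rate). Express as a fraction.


Specificity = TN / (TN + FP) = 80 / 102 = 40/51.

40/51


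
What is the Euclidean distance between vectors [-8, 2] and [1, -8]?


d = sqrt(sum of squared differences). (-8-1)^2=81, (2--8)^2=100. Sum = 181.

sqrt(181)


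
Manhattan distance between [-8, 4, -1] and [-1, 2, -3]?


d = sum of absolute differences: |-8--1|=7 + |4-2|=2 + |-1--3|=2 = 11.

11


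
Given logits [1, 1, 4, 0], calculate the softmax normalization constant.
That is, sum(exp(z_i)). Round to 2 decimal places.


Denom = e^1=2.7183 + e^1=2.7183 + e^4=54.5982 + e^0=1.0000. Sum = 61.0348, which rounds to 61.03.

61.03


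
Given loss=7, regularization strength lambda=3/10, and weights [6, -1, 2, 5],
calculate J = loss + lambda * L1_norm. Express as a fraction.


L1 norm = sum(|w|) = 14. J = 7 + 3/10 * 14 = 56/5.

56/5


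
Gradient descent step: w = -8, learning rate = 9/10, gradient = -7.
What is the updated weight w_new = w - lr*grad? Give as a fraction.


w_new = -8 - 9/10 * -7 = -8 - -63/10 = -17/10.

-17/10


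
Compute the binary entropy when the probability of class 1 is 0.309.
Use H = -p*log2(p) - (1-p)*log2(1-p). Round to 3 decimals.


H = -0.309*log2(0.309) - 0.691*log2(0.691) = 0.892.

0.892


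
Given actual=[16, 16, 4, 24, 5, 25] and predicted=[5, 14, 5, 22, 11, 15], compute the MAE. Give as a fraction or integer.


MAE = (1/6) * (|16-5|=11 + |16-14|=2 + |4-5|=1 + |24-22|=2 + |5-11|=6 + |25-15|=10). Sum = 32. MAE = 16/3.

16/3


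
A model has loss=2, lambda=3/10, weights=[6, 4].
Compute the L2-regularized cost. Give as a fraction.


L2 sq norm = sum(w^2) = 52. J = 2 + 3/10 * 52 = 88/5.

88/5


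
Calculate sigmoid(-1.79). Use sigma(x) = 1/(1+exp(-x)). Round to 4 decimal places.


sigma(-1.79) = 1/(1+e^(1.79)) = 1/(1+5.989452) = 1/6.989452 = 0.1431.

0.1431


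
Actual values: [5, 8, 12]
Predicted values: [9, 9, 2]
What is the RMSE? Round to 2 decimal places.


MSE = 39.0000. RMSE = sqrt(39.0000) = 6.24.

6.24


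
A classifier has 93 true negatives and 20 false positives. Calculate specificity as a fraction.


Specificity = TN / (TN + FP) = 93 / 113 = 93/113.

93/113


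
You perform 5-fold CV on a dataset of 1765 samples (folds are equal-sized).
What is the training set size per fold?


Each validation fold has 1765/5 = 353 samples. Training set = 1765 - 353 = 1412.

1412


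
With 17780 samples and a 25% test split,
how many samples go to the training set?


Test set = 17780 * 25% = 4445. Training set = 17780 - 4445 = 13335.

13335


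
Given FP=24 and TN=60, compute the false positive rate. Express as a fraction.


FPR = FP / (FP + TN) = 24 / 84 = 2/7.

2/7


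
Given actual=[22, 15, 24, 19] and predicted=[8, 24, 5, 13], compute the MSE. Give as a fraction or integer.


MSE = (1/4) * ((22-8)^2=196 + (15-24)^2=81 + (24-5)^2=361 + (19-13)^2=36). Sum = 674. MSE = 337/2.

337/2


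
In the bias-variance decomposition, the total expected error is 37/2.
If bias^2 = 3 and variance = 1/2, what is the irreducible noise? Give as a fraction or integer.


Total error = bias^2 + variance + irreducible noise. So irreducible noise = 37/2 - 3 - 1/2 = 15.

15


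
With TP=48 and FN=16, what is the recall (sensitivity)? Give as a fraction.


Recall = TP / (TP + FN) = 48 / 64 = 3/4.

3/4


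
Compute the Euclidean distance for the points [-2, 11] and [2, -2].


d = sqrt(sum of squared differences). (-2-2)^2=16, (11--2)^2=169. Sum = 185.

sqrt(185)


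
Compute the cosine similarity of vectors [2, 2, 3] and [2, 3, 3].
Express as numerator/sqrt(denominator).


dot = 19. |a|^2 = 17, |b|^2 = 22. cos = 19/sqrt(374).

19/sqrt(374)


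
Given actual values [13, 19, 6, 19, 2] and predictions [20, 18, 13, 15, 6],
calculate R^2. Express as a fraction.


Mean(y) = 59/5. SS_res = 131. SS_tot = 1174/5. R^2 = 1 - 131/(1174/5) = 519/1174.

519/1174


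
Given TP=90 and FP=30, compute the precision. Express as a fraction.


Precision = TP / (TP + FP) = 90 / 120 = 3/4.

3/4


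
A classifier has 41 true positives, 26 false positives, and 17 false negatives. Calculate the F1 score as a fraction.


Precision = 41/67 = 41/67. Recall = 41/58 = 41/58. F1 = 2*P*R/(P+R) = 82/125.

82/125


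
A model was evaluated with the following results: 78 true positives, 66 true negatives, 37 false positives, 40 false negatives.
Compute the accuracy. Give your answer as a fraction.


Accuracy = (TP + TN) / (TP + TN + FP + FN) = (78 + 66) / 221 = 144/221.

144/221


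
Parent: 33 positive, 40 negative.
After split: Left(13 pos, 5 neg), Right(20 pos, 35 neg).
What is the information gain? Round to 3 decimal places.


H(parent) = 0.9934. H(left) = 0.8524, H(right) = 0.9457. Weighted = (18/73)*0.8524 + (55/73)*0.9457 = 0.9227. IG = 0.9934 - 0.9227 = 0.0707, which rounds to 0.071.

0.071


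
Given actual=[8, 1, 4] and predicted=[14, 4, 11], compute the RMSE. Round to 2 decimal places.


MSE = 31.3333. RMSE = sqrt(31.3333) = 5.60.

5.60


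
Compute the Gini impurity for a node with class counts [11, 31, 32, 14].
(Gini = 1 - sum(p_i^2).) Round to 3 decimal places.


Total = 88. Proportions: 11/88, 31/88, 32/88, 14/88. sum(p_i^2) = 0.2973. Gini = 1 - 0.2973 = 0.7027, which rounds to 0.703.

0.703


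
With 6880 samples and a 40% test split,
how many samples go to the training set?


Test set = 6880 * 40% = 2752. Training set = 6880 - 2752 = 4128.

4128


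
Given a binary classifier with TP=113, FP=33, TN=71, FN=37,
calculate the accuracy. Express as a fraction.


Accuracy = (TP + TN) / (TP + TN + FP + FN) = (113 + 71) / 254 = 92/127.

92/127


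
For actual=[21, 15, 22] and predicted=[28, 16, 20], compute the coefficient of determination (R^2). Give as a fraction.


Mean(y) = 58/3. SS_res = 54. SS_tot = 86/3. R^2 = 1 - 54/(86/3) = -38/43.

-38/43


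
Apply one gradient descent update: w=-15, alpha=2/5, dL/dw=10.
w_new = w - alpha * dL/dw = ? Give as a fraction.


w_new = -15 - 2/5 * 10 = -15 - 4 = -19.

-19


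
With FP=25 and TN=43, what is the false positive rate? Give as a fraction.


FPR = FP / (FP + TN) = 25 / 68 = 25/68.

25/68


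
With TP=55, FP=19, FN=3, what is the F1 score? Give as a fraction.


Precision = 55/74 = 55/74. Recall = 55/58 = 55/58. F1 = 2*P*R/(P+R) = 5/6.

5/6


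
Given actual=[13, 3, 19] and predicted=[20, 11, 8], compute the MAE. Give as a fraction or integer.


MAE = (1/3) * (|13-20|=7 + |3-11|=8 + |19-8|=11). Sum = 26. MAE = 26/3.

26/3


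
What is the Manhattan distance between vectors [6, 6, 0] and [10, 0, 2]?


d = sum of absolute differences: |6-10|=4 + |6-0|=6 + |0-2|=2 = 12.

12


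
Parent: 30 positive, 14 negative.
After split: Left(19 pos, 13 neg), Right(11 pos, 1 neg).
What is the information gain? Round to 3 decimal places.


H(parent) = 0.9024. H(left) = 0.9745, H(right) = 0.4138. Weighted = (32/44)*0.9745 + (12/44)*0.4138 = 0.8216. IG = 0.9024 - 0.8216 = 0.0808, which rounds to 0.081.

0.081


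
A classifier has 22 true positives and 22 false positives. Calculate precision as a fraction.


Precision = TP / (TP + FP) = 22 / 44 = 1/2.

1/2


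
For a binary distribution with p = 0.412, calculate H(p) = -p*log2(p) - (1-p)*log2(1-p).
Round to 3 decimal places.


H = -0.412*log2(0.412) - 0.588*log2(0.588) = 0.978.

0.978


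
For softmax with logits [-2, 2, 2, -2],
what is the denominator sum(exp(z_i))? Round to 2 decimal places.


Denom = e^-2=0.1353 + e^2=7.3891 + e^2=7.3891 + e^-2=0.1353. Sum = 15.0488, which rounds to 15.05.

15.05


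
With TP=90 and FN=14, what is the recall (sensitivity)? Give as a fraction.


Recall = TP / (TP + FN) = 90 / 104 = 45/52.

45/52


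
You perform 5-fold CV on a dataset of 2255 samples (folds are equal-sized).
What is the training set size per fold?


Each validation fold has 2255/5 = 451 samples. Training set = 2255 - 451 = 1804.

1804


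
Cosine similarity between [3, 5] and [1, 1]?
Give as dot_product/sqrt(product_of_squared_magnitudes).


dot = 8. |a|^2 = 34, |b|^2 = 2. cos = 8/sqrt(68).

8/sqrt(68)


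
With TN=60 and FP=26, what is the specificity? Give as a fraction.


Specificity = TN / (TN + FP) = 60 / 86 = 30/43.

30/43


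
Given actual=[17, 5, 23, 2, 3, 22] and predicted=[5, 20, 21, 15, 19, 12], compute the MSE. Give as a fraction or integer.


MSE = (1/6) * ((17-5)^2=144 + (5-20)^2=225 + (23-21)^2=4 + (2-15)^2=169 + (3-19)^2=256 + (22-12)^2=100). Sum = 898. MSE = 449/3.

449/3


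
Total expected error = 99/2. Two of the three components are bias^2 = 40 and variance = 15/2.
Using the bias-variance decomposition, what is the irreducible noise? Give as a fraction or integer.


Total error = bias^2 + variance + irreducible noise. So irreducible noise = 99/2 - 40 - 15/2 = 2.

2


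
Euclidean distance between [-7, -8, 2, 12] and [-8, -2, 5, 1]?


d = sqrt(sum of squared differences). (-7--8)^2=1, (-8--2)^2=36, (2-5)^2=9, (12-1)^2=121. Sum = 167.

sqrt(167)


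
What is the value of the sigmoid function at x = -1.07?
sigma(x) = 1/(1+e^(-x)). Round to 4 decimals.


sigma(-1.07) = 1/(1+e^(1.07)) = 1/(1+2.915379) = 1/3.915379 = 0.2554.

0.2554


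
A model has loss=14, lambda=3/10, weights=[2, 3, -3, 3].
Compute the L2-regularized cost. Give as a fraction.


L2 sq norm = sum(w^2) = 31. J = 14 + 3/10 * 31 = 233/10.

233/10


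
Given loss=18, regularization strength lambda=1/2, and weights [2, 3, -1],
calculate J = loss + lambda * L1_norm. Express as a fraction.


L1 norm = sum(|w|) = 6. J = 18 + 1/2 * 6 = 21.

21


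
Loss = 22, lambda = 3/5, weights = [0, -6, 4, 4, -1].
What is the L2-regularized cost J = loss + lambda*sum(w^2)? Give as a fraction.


L2 sq norm = sum(w^2) = 69. J = 22 + 3/5 * 69 = 317/5.

317/5


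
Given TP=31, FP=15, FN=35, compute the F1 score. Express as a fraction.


Precision = 31/46 = 31/46. Recall = 31/66 = 31/66. F1 = 2*P*R/(P+R) = 31/56.

31/56


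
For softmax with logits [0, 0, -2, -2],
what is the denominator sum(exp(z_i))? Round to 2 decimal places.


Denom = e^0=1.0000 + e^0=1.0000 + e^-2=0.1353 + e^-2=0.1353. Sum = 2.2706, which rounds to 2.27.

2.27


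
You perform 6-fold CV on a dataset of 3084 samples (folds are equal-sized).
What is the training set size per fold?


Each validation fold has 3084/6 = 514 samples. Training set = 3084 - 514 = 2570.

2570


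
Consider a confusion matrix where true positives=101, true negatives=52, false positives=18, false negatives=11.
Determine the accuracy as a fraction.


Accuracy = (TP + TN) / (TP + TN + FP + FN) = (101 + 52) / 182 = 153/182.

153/182


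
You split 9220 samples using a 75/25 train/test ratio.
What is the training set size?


Test set = 9220 * 25% = 2305. Training set = 9220 - 2305 = 6915.

6915


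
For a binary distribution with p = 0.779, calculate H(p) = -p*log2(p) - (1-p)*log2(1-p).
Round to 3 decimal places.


H = -0.779*log2(0.779) - 0.221*log2(0.221) = 0.762.

0.762


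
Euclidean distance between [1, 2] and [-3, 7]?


d = sqrt(sum of squared differences). (1--3)^2=16, (2-7)^2=25. Sum = 41.

sqrt(41)


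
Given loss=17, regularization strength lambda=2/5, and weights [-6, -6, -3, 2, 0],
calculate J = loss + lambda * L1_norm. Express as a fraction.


L1 norm = sum(|w|) = 17. J = 17 + 2/5 * 17 = 119/5.

119/5


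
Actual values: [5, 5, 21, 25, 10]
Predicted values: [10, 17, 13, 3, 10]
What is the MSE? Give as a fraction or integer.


MSE = (1/5) * ((5-10)^2=25 + (5-17)^2=144 + (21-13)^2=64 + (25-3)^2=484 + (10-10)^2=0). Sum = 717. MSE = 717/5.

717/5


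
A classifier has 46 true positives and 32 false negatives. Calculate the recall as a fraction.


Recall = TP / (TP + FN) = 46 / 78 = 23/39.

23/39


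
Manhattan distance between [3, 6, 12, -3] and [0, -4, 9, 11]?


d = sum of absolute differences: |3-0|=3 + |6--4|=10 + |12-9|=3 + |-3-11|=14 = 30.

30


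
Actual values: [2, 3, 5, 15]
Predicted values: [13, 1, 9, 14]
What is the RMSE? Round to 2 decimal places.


MSE = 35.5000. RMSE = sqrt(35.5000) = 5.96.

5.96


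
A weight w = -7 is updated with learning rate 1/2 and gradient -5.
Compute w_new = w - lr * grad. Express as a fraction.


w_new = -7 - 1/2 * -5 = -7 - -5/2 = -9/2.

-9/2


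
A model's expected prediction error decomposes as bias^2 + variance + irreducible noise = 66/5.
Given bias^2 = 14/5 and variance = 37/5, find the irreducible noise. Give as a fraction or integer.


Total error = bias^2 + variance + irreducible noise. So irreducible noise = 66/5 - 14/5 - 37/5 = 3.

3


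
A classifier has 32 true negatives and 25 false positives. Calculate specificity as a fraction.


Specificity = TN / (TN + FP) = 32 / 57 = 32/57.

32/57


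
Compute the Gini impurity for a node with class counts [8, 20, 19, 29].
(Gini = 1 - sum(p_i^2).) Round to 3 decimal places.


Total = 76. Proportions: 8/76, 20/76, 19/76, 29/76. sum(p_i^2) = 0.2884. Gini = 1 - 0.2884 = 0.7116, which rounds to 0.712.

0.712


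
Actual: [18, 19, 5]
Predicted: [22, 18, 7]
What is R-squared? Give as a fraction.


Mean(y) = 14. SS_res = 21. SS_tot = 122. R^2 = 1 - 21/(122) = 101/122.

101/122


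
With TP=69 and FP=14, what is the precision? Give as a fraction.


Precision = TP / (TP + FP) = 69 / 83 = 69/83.

69/83


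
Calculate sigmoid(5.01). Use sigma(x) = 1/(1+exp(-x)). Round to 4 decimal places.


sigma(5.01) = 1/(1+e^(-5.01)) = 1/(1+0.006671) = 1/1.006671 = 0.9934.

0.9934


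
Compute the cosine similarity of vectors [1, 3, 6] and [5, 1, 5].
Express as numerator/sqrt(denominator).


dot = 38. |a|^2 = 46, |b|^2 = 51. cos = 38/sqrt(2346).

38/sqrt(2346)


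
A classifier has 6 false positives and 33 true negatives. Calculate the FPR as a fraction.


FPR = FP / (FP + TN) = 6 / 39 = 2/13.

2/13


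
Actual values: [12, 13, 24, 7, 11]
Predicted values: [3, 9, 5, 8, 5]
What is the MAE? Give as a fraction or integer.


MAE = (1/5) * (|12-3|=9 + |13-9|=4 + |24-5|=19 + |7-8|=1 + |11-5|=6). Sum = 39. MAE = 39/5.

39/5


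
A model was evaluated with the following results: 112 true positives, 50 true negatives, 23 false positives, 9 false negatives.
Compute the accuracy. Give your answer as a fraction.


Accuracy = (TP + TN) / (TP + TN + FP + FN) = (112 + 50) / 194 = 81/97.

81/97


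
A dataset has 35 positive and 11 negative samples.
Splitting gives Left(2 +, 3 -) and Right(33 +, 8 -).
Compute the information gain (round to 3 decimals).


H(parent) = 0.7936. H(left) = 0.9710, H(right) = 0.7121. Weighted = (5/46)*0.9710 + (41/46)*0.7121 = 0.7402. IG = 0.7936 - 0.7402 = 0.0534, which rounds to 0.053.

0.053


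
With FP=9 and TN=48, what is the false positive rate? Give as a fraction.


FPR = FP / (FP + TN) = 9 / 57 = 3/19.

3/19


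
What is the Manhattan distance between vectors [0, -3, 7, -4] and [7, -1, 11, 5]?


d = sum of absolute differences: |0-7|=7 + |-3--1|=2 + |7-11|=4 + |-4-5|=9 = 22.

22


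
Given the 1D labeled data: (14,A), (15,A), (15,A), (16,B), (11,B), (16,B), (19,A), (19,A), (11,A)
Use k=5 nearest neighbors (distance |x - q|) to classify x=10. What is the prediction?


Distances: |14-10|=4, |15-10|=5, |15-10|=5, |16-10|=6, |11-10|=1, |16-10|=6, |19-10|=9, |19-10|=9, |11-10|=1. 5 nearest: (11,A), (11,B), (14,A), (15,A), (15,A). Counts: {'A': 4, 'B': 1}. Majority class: A.

A
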